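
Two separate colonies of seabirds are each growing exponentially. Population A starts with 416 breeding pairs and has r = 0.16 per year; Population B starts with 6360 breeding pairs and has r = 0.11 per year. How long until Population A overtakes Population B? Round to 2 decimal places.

Set 416·e^(0.16t) = 6360·e^(0.11t).
e^((0.16 − 0.11)t) = 6360/416 → e^(0.05·t) = 15.288.
0.05·t = ln(15.288) = 2.7271, so t = 2.7271/0.05 = 54.542.

54.54 years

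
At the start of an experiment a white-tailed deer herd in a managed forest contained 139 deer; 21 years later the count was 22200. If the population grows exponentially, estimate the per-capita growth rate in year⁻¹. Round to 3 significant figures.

From N(t) = N₀·e^(rt): e^(r·21) = 22200/139 = 159.71.
r·21 = ln(159.71) = 5.0734, so r = 5.0734/21 = 0.24159.

0.242 per year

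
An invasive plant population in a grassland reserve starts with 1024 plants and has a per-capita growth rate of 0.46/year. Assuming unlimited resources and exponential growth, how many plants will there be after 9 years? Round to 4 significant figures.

64310 plants

N(t) = N₀·e^(rt) = 1024 × e^(0.46×9) = 1024 × e^4.14.
e^4.14 ≈ 62.803, so N ≈ 1024 × 62.803 = 64310.1.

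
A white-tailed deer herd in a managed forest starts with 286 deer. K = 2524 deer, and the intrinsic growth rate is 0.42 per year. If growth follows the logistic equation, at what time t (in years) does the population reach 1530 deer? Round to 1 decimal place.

A = (K − N₀)/N₀ = (2524 − 286)/286 = 7.8252.
Solve 2524/(1 + 7.8252·e^(−0.42t)) = 1530: 1 + 7.8252·e^(−0.42t) = 1.6497, so e^(−0.42t) = 0.0830235.
−0.42·t = ln(0.0830235) = -2.4886, so t = 2.4886/0.42 = 5.9253.

5.9 years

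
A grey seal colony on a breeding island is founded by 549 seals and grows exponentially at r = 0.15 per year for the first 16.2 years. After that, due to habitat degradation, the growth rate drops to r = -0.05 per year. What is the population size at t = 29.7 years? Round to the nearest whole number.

3175 seals

Phase 1: N(16.2) = 549·e^(0.15×16.2) = 549·e^2.43 = 6236.03.
Phase 2 runs for 29.7 − 16.2 = 13.5 years at r = -0.05.
N(29.7) = 6236.03·e^(-0.05×13.5) = 6236.03·e^-0.675 = 3175.11.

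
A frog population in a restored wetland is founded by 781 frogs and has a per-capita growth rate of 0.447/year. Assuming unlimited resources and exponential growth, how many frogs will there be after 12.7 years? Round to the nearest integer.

N(t) = N₀·e^(rt) = 781 × e^(0.447×12.7) = 781 × e^5.677.
e^5.677 ≈ 292.04, so N ≈ 781 × 292.04 = 228085.

228085 frogs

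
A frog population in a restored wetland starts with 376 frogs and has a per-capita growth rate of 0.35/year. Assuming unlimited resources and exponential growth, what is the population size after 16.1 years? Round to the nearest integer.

N(t) = N₀·e^(rt) = 376 × e^(0.35×16.1) = 376 × e^5.635.
e^5.635 ≈ 280.06, so N ≈ 376 × 280.06 = 105302.

105302 frogs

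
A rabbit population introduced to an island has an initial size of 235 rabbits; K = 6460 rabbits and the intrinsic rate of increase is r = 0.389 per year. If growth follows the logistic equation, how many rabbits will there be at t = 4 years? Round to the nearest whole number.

980 rabbits

A = (K − N₀)/N₀ = (6460 − 235)/235 = 26.489.
N(t) = K/(1 + A·e^(−rt)) = 6460/(1 + 26.489×e^(−0.389×4)).
e^(−1.556) = 0.21098; denominator = 1 + 26.489×0.21098 = 6.5887.
N = 6460/6.5887 = 980.469.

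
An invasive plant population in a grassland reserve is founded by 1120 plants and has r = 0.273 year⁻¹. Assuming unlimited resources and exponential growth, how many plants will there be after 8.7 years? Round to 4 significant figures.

12040 plants

N(t) = N₀·e^(rt) = 1120 × e^(0.273×8.7) = 1120 × e^2.375.
e^2.375 ≈ 10.752, so N ≈ 1120 × 10.752 = 12042.3.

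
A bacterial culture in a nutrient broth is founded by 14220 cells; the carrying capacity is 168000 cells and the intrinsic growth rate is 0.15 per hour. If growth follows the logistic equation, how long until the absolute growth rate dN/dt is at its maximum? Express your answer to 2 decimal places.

15.87 hours

Logistic growth is fastest at N = K/2 = 84000.
A = (K − N₀)/N₀ = 10.814. Set K/(1 + A·e^(−rt)) = K/2 → A·e^(−rt) = 1.
e^(−0.15t) = 1/10.814 = 0.0924698, so t = ln(10.814)/0.15 = 2.3809/0.15 = 15.872.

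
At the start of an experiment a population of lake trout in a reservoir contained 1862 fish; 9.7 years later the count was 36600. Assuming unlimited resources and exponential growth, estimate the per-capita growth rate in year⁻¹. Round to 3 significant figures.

0.307 per year

From N(t) = N₀·e^(rt): e^(r·9.7) = 36600/1862 = 19.656.
r·9.7 = ln(19.656) = 2.9784, so r = 2.9784/9.7 = 0.30705.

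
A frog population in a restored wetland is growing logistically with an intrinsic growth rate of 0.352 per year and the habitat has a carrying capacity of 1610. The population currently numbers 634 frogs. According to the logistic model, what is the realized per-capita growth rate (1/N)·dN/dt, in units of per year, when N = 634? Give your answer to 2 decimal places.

0.21 per year

(1/N)·dN/dt = r(1 − N/K) = 0.352 × (1 − 634/1610).
= 0.352 × 0.60621 = 0.21339.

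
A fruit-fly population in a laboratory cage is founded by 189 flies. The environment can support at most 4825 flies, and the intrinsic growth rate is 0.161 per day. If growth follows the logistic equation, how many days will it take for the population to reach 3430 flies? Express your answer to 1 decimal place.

A = (K − N₀)/N₀ = (4825 − 189)/189 = 24.529.
Solve 4825/(1 + 24.529·e^(−0.161t)) = 3430: 1 + 24.529·e^(−0.161t) = 1.4067, so e^(−0.161t) = 0.0165805.
−0.161·t = ln(0.0165805) = -4.0995, so t = 4.0995/0.161 = 25.463.

25.5 days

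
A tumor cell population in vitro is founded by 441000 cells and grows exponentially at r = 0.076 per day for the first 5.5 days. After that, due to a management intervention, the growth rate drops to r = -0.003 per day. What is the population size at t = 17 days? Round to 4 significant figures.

Phase 1: N(5.5) = 441000·e^(0.076×5.5) = 441000·e^0.418 = 669844.
Phase 2 runs for 17 − 5.5 = 11.5 days at r = -0.003.
N(17) = 669844·e^(-0.003×11.5) = 669844·e^-0.0345 = 647128.

647100 cells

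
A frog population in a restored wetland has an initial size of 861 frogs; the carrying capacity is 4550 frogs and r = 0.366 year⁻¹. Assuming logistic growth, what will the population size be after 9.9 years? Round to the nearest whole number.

4083 frogs

A = (K − N₀)/N₀ = (4550 − 861)/861 = 4.2846.
N(t) = K/(1 + A·e^(−rt)) = 4550/(1 + 4.2846×e^(−0.366×9.9)).
e^(−3.623) = 0.026692; denominator = 1 + 4.2846×0.026692 = 1.1144.
N = 4550/1.1144 = 4083.05.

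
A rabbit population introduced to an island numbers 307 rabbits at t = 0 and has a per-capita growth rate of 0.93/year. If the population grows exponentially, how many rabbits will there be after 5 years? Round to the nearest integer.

N(t) = N₀·e^(rt) = 307 × e^(0.93×5) = 307 × e^4.65.
e^4.65 ≈ 104.58, so N ≈ 307 × 104.58 = 32107.6.

32108 rabbits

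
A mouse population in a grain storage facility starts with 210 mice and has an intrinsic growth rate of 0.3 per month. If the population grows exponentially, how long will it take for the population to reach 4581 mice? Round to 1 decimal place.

10.3 months

Set N₀·e^(rt) = 4581: e^(0.3·t) = 4581/210 = 21.814.
0.3·t = ln(21.814) = 3.0826, so t = 3.0826/0.3 = 10.275.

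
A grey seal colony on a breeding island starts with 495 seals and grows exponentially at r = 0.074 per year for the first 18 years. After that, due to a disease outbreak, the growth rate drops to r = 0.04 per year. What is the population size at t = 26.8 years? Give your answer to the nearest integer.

2667 seals

Phase 1: N(18) = 495·e^(0.074×18) = 495·e^1.332 = 1875.36.
Phase 2 runs for 26.8 − 18 = 8.8 years at r = 0.04.
N(26.8) = 1875.36·e^(0.04×8.8) = 1875.36·e^0.352 = 2666.6.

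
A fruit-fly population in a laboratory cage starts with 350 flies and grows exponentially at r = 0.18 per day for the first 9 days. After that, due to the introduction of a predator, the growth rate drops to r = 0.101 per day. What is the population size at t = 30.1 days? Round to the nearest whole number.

14899 flies

Phase 1: N(9) = 350·e^(0.18×9) = 350·e^1.62 = 1768.58.
Phase 2 runs for 30.1 − 9 = 21.1 days at r = 0.101.
N(30.1) = 1768.58·e^(0.101×21.1) = 1768.58·e^2.131 = 14898.8.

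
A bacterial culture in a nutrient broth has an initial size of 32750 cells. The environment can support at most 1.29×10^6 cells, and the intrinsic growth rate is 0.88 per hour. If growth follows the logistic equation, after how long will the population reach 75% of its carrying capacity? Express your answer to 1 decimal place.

5.4 hours

A = (K − N₀)/N₀ = (1.29×10^6 − 32750)/32750 = 38.389.
Solve 1.29×10^6/(1 + 38.389·e^(−0.88t)) = 967500: 1 + 38.389·e^(−0.88t) = 1.3333, so e^(−0.88t) = 0.00868297.
−0.88·t = ln(0.00868297) = -4.7464, so t = 4.7464/0.88 = 5.3936.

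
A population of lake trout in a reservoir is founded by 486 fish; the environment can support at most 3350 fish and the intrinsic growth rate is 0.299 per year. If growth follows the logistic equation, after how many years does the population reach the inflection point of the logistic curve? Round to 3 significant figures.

Logistic growth is fastest at N = K/2 = 1675.
A = (K − N₀)/N₀ = 5.893. Set K/(1 + A·e^(−rt)) = K/2 → A·e^(−rt) = 1.
e^(−0.299t) = 1/5.893 = 0.169693, so t = ln(5.893)/0.299 = 1.7738/0.299 = 5.9323.

5.93 years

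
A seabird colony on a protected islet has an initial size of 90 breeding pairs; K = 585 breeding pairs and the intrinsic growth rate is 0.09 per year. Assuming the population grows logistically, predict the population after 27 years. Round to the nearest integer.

394 breeding pairs

A = (K − N₀)/N₀ = (585 − 90)/90 = 5.5.
N(t) = K/(1 + A·e^(−rt)) = 585/(1 + 5.5×e^(−0.09×27)).
e^(−2.43) = 0.088037; denominator = 1 + 5.5×0.088037 = 1.4842.
N = 585/1.4842 = 394.151.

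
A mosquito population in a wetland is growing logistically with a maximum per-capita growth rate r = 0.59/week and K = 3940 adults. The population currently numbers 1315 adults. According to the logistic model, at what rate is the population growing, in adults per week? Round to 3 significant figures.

dN/dt = rN(1 − N/K) = 0.59 × 1315 × (1 − 1315/3940).
1 − 1315/3940 = 0.66624; dN/dt = 0.59 × 1315 × 0.66624 = 516.91.

517 adults per week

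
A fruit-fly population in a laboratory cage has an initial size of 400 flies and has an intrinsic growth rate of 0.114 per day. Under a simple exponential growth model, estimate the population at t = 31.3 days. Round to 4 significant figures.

N(t) = N₀·e^(rt) = 400 × e^(0.114×31.3) = 400 × e^3.568.
e^3.568 ≈ 35.453, so N ≈ 400 × 35.453 = 14181.1.

14180 flies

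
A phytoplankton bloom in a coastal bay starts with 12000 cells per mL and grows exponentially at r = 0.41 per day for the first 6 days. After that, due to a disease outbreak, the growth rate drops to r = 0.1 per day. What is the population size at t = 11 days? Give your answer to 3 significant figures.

Phase 1: N(6) = 12000·e^(0.41×6) = 12000·e^2.46 = 140458.
Phase 2 runs for 11 − 6 = 5 days at r = 0.1.
N(11) = 140458·e^(0.1×5) = 140458·e^0.5 = 231576.

232000 cells per mL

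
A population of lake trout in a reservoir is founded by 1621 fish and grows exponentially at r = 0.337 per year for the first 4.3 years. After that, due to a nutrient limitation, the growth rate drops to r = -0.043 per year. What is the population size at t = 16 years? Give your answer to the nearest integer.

Phase 1: N(4.3) = 1621·e^(0.337×4.3) = 1621·e^1.449 = 6904.29.
Phase 2 runs for 16 − 4.3 = 11.7 years at r = -0.043.
N(16) = 6904.29·e^(-0.043×11.7) = 6904.29·e^-0.5031 = 4174.7.

4175 fish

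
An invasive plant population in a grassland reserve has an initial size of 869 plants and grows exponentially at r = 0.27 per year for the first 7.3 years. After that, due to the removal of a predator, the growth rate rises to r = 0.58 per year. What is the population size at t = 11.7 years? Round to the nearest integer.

80045 plants

Phase 1: N(7.3) = 869·e^(0.27×7.3) = 869·e^1.971 = 6237.55.
Phase 2 runs for 11.7 − 7.3 = 4.4 years at r = 0.58.
N(11.7) = 6237.55·e^(0.58×4.4) = 6237.55·e^2.552 = 80044.9.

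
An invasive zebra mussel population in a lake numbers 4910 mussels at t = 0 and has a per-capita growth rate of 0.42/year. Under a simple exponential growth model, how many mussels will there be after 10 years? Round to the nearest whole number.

N(t) = N₀·e^(rt) = 4910 × e^(0.42×10) = 4910 × e^4.2.
e^4.2 ≈ 66.686, so N ≈ 4910 × 66.686 = 327430.

327430 mussels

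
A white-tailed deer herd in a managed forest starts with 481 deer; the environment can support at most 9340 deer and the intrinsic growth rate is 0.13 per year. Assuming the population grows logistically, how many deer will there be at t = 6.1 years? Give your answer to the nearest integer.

A = (K − N₀)/N₀ = (9340 − 481)/481 = 18.418.
N(t) = K/(1 + A·e^(−rt)) = 9340/(1 + 18.418×e^(−0.13×6.1)).
e^(−0.793) = 0.45249; denominator = 1 + 18.418×0.45249 = 9.3338.
N = 9340/9.3338 = 1000.66.

1001 deer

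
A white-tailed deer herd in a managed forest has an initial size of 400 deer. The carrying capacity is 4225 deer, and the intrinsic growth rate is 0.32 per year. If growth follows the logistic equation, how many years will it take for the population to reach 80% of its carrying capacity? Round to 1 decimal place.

A = (K − N₀)/N₀ = (4225 − 400)/400 = 9.5625.
Solve 4225/(1 + 9.5625·e^(−0.32t)) = 3380: 1 + 9.5625·e^(−0.32t) = 1.25, so e^(−0.32t) = 0.0261438.
−0.32·t = ln(0.0261438) = -3.6441, so t = 3.6441/0.32 = 11.388.

11.4 years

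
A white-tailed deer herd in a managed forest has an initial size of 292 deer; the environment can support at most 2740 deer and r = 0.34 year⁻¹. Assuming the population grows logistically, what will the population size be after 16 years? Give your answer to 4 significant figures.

2644 deer

A = (K − N₀)/N₀ = (2740 − 292)/292 = 8.3836.
N(t) = K/(1 + A·e^(−rt)) = 2740/(1 + 8.3836×e^(−0.34×16)).
e^(−5.44) = 0.0043395; denominator = 1 + 8.3836×0.0043395 = 1.0364.
N = 2740/1.0364 = 2643.82.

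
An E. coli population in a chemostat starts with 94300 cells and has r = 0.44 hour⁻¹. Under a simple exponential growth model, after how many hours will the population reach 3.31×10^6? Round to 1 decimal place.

8.1 hours

Set N₀·e^(rt) = 3.31×10^6: e^(0.44·t) = 3.31×10^6/94300 = 35.101.
0.44·t = ln(35.101) = 3.5582, so t = 3.5582/0.44 = 8.0869.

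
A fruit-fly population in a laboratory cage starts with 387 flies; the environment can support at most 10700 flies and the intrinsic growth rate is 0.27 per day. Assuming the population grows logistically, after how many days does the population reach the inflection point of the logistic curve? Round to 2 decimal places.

12.16 days

Logistic growth is fastest at N = K/2 = 5350.
A = (K − N₀)/N₀ = 26.649. Set K/(1 + A·e^(−rt)) = K/2 → A·e^(−rt) = 1.
e^(−0.27t) = 1/26.649 = 0.0375255, so t = ln(26.649)/0.27 = 3.2827/0.27 = 12.158.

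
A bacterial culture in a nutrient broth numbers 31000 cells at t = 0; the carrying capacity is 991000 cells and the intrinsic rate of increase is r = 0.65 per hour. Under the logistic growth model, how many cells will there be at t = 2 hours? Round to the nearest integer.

104982 cells

A = (K − N₀)/N₀ = (991000 − 31000)/31000 = 30.968.
N(t) = K/(1 + A·e^(−rt)) = 991000/(1 + 30.968×e^(−0.65×2)).
e^(−1.3) = 0.27253; denominator = 1 + 30.968×0.27253 = 9.4397.
N = 991000/9.4397 = 104982.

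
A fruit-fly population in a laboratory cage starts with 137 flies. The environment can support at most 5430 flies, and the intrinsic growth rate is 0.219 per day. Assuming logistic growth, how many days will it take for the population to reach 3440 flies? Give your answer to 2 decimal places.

A = (K − N₀)/N₀ = (5430 − 137)/137 = 38.635.
Solve 5430/(1 + 38.635·e^(−0.219t)) = 3440: 1 + 38.635·e^(−0.219t) = 1.5785, so e^(−0.219t) = 0.0149732.
−0.219·t = ln(0.0149732) = -4.2015, so t = 4.2015/0.219 = 19.185.

19.18 days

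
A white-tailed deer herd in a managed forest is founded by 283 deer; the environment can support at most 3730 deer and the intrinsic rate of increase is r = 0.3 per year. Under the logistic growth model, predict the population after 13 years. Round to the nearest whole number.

A = (K − N₀)/N₀ = (3730 − 283)/283 = 12.18.
N(t) = K/(1 + A·e^(−rt)) = 3730/(1 + 12.18×e^(−0.3×13)).
e^(−3.9) = 0.020242; denominator = 1 + 12.18×0.020242 = 1.2466.
N = 3730/1.2466 = 2992.26.

2992 deer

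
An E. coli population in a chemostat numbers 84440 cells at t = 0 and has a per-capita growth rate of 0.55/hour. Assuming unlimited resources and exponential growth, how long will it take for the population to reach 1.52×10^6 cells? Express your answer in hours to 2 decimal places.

5.26 hours

Set N₀·e^(rt) = 1.52×10^6: e^(0.55·t) = 1.52×10^6/84440 = 18.001.
0.55·t = ln(18.001) = 2.8904, so t = 2.8904/0.55 = 5.2553.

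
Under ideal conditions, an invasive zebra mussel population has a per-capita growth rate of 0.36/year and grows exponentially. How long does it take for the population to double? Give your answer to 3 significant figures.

Doubling time t_d = ln(2)/r = 0.6931/0.36 = 1.9254.

1.93 years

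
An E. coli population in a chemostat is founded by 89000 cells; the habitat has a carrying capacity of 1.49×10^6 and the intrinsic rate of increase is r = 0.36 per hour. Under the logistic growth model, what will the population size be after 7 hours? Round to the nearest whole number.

657384 cells

A = (K − N₀)/N₀ = (1.49×10^6 − 89000)/89000 = 15.742.
N(t) = K/(1 + A·e^(−rt)) = 1.49×10^6/(1 + 15.742×e^(−0.36×7)).
e^(−2.52) = 0.08046; denominator = 1 + 15.742×0.08046 = 2.2666.
N = 1.49×10^6/2.2666 = 657384.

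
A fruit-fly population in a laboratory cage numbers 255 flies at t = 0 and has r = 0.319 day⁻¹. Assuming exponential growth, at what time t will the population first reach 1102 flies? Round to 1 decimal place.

4.6 days

Set N₀·e^(rt) = 1102: e^(0.319·t) = 1102/255 = 4.3216.
0.319·t = ln(4.3216) = 1.4636, so t = 1.4636/0.319 = 4.5881.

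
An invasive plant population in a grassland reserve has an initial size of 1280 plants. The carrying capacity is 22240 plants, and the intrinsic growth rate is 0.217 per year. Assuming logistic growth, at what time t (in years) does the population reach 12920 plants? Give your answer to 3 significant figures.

14.4 years

A = (K − N₀)/N₀ = (22240 − 1280)/1280 = 16.375.
Solve 22240/(1 + 16.375·e^(−0.217t)) = 12920: 1 + 16.375·e^(−0.217t) = 1.7214, so e^(−0.217t) = 0.0440527.
−0.217·t = ln(0.0440527) = -3.1224, so t = 3.1224/0.217 = 14.389.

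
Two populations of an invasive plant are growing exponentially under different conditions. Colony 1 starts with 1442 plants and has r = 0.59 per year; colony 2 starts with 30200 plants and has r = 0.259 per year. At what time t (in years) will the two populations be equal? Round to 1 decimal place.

9.2 years

Set 1442·e^(0.59t) = 30200·e^(0.259t).
e^((0.59 − 0.259)t) = 30200/1442 → e^(0.331·t) = 20.943.
0.331·t = ln(20.943) = 3.0418, so t = 3.0418/0.331 = 9.1898.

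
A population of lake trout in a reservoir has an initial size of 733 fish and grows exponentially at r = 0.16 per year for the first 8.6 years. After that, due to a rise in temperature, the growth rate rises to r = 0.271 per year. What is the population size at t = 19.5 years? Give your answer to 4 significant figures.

Phase 1: N(8.6) = 733·e^(0.16×8.6) = 733·e^1.376 = 2901.97.
Phase 2 runs for 19.5 − 8.6 = 10.9 years at r = 0.271.
N(19.5) = 2901.97·e^(0.271×10.9) = 2901.97·e^2.954 = 55661.6.

55660 fish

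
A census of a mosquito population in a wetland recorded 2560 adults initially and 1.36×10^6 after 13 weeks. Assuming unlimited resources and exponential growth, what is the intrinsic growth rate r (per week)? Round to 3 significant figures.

From N(t) = N₀·e^(rt): e^(r·13) = 1.36×10^6/2560 = 531.25.
r·13 = ln(531.25) = 6.2752, so r = 6.2752/13 = 0.48271.

0.483 per week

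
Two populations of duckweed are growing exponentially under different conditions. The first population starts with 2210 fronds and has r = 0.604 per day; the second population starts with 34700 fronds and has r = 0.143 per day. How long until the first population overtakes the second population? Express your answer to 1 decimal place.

6.0 days

Set 2210·e^(0.604t) = 34700·e^(0.143t).
e^((0.604 − 0.143)t) = 34700/2210 → e^(0.461·t) = 15.701.
0.461·t = ln(15.701) = 2.7537, so t = 2.7537/0.461 = 5.9734.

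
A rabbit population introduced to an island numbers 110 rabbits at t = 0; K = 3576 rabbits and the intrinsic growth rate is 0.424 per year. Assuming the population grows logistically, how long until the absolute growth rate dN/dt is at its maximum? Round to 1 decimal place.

8.1 years

Logistic growth is fastest at N = K/2 = 1788.
A = (K − N₀)/N₀ = 31.509. Set K/(1 + A·e^(−rt)) = K/2 → A·e^(−rt) = 1.
e^(−0.424t) = 1/31.509 = 0.0317369, so t = ln(31.509)/0.424 = 3.4503/0.424 = 8.1374.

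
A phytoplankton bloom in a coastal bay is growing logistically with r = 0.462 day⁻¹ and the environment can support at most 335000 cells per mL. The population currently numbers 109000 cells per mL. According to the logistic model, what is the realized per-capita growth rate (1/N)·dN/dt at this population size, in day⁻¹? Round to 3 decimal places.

0.312 per day

(1/N)·dN/dt = r(1 − N/K) = 0.462 × (1 − 109000/335000).
= 0.462 × 0.67463 = 0.31168.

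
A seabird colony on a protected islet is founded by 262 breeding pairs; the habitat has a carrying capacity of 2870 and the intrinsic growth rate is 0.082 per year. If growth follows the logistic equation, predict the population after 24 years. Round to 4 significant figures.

1200 breeding pairs

A = (K − N₀)/N₀ = (2870 − 262)/262 = 9.9542.
N(t) = K/(1 + A·e^(−rt)) = 2870/(1 + 9.9542×e^(−0.082×24)).
e^(−1.968) = 0.13974; denominator = 1 + 9.9542×0.13974 = 2.391.
N = 2870/2.391 = 1200.35.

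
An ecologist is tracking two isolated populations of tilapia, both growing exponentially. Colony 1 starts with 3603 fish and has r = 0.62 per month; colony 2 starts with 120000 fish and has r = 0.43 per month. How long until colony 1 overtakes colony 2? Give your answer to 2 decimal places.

Set 3603·e^(0.62t) = 120000·e^(0.43t).
e^((0.62 − 0.43)t) = 120000/3603 → e^(0.19·t) = 33.306.
0.19·t = ln(33.306) = 3.5057, so t = 3.5057/0.19 = 18.451.

18.45 months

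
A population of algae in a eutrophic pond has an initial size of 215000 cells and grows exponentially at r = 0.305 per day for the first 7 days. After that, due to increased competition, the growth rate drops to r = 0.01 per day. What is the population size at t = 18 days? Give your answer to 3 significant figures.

Phase 1: N(7) = 215000·e^(0.305×7) = 215000·e^2.135 = 1.818265×10^6.
Phase 2 runs for 18 − 7 = 11 days at r = 0.01.
N(18) = 1.818265×10^6·e^(0.01×11) = 1.818265×10^6·e^0.11 = 2.029689×10^6.

2030000 cells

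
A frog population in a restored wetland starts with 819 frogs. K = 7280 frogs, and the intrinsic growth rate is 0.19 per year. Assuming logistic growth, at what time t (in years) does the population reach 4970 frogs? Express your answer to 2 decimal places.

14.90 years

A = (K − N₀)/N₀ = (7280 − 819)/819 = 7.8889.
Solve 7280/(1 + 7.8889·e^(−0.19t)) = 4970: 1 + 7.8889·e^(−0.19t) = 1.4648, so e^(−0.19t) = 0.0589169.
−0.19·t = ln(0.0589169) = -2.8316, so t = 2.8316/0.19 = 14.903.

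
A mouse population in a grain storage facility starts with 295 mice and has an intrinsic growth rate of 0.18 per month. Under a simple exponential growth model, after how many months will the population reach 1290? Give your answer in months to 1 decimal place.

8.2 months

Set N₀·e^(rt) = 1290: e^(0.18·t) = 1290/295 = 4.3729.
0.18·t = ln(4.3729) = 1.4754, so t = 1.4754/0.18 = 8.1968.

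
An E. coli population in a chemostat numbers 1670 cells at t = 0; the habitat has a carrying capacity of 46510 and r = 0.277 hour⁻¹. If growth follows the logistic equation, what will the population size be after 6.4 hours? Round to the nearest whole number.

8364 cells

A = (K − N₀)/N₀ = (46510 − 1670)/1670 = 26.85.
N(t) = K/(1 + A·e^(−rt)) = 46510/(1 + 26.85×e^(−0.277×6.4)).
e^(−1.773) = 0.16986; denominator = 1 + 26.85×0.16986 = 5.5607.
N = 46510/5.5607 = 8364.05.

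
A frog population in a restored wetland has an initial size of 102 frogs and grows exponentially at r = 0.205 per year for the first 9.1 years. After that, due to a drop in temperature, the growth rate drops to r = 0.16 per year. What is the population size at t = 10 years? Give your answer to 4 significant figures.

Phase 1: N(9.1) = 102·e^(0.205×9.1) = 102·e^1.865 = 658.835.
Phase 2 runs for 10 − 9.1 = 0.9 years at r = 0.16.
N(10) = 658.835·e^(0.16×0.9) = 658.835·e^0.144 = 760.878.

760.9 frogs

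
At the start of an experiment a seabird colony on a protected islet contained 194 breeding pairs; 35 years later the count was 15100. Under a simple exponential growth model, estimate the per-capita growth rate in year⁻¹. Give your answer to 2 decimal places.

0.12 per year

From N(t) = N₀·e^(rt): e^(r·35) = 15100/194 = 77.835.
r·35 = ln(77.835) = 4.3546, so r = 4.3546/35 = 0.12442.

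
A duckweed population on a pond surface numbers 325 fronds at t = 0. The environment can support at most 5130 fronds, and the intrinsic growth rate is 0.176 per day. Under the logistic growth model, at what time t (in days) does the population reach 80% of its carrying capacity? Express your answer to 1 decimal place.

A = (K − N₀)/N₀ = (5130 − 325)/325 = 14.785.
Solve 5130/(1 + 14.785·e^(−0.176t)) = 4104: 1 + 14.785·e^(−0.176t) = 1.25, so e^(−0.176t) = 0.0169095.
−0.176·t = ln(0.0169095) = -4.0799, so t = 4.0799/0.176 = 23.181.

23.2 days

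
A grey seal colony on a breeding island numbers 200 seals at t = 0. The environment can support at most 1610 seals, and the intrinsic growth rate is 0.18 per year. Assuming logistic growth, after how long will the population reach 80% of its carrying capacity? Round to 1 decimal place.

A = (K − N₀)/N₀ = (1610 − 200)/200 = 7.05.
Solve 1610/(1 + 7.05·e^(−0.18t)) = 1288: 1 + 7.05·e^(−0.18t) = 1.25, so e^(−0.18t) = 0.035461.
−0.18·t = ln(0.035461) = -3.3393, so t = 3.3393/0.18 = 18.552.

18.6 years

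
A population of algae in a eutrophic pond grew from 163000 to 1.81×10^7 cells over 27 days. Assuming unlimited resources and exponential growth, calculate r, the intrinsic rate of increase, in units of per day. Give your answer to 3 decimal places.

From N(t) = N₀·e^(rt): e^(r·27) = 1.81×10^7/163000 = 111.04.
r·27 = ln(111.04) = 4.7099, so r = 4.7099/27 = 0.17444.

0.174 per day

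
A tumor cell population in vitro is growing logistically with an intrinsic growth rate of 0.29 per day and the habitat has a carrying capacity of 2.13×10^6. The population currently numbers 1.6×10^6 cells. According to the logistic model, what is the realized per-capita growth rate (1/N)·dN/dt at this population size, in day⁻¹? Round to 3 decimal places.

0.072 per day

(1/N)·dN/dt = r(1 − N/K) = 0.29 × (1 − 1.6×10^6/2.13×10^6).
= 0.29 × 0.24883 = 0.07216.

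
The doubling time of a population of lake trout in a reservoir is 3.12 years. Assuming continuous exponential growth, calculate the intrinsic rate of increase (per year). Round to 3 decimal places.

r = ln(2)/t_d = 0.6931/3.12 = 0.22216.

0.222 per year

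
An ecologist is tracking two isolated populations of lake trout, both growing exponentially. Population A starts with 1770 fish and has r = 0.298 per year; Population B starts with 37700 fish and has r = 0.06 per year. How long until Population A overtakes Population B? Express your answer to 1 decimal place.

12.9 years

Set 1770·e^(0.298t) = 37700·e^(0.06t).
e^((0.298 − 0.06)t) = 37700/1770 → e^(0.238·t) = 21.299.
0.238·t = ln(21.299) = 3.0587, so t = 3.0587/0.238 = 12.852.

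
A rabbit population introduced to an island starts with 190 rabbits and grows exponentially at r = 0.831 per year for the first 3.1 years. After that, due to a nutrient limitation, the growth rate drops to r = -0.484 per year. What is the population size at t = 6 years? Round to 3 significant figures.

Phase 1: N(3.1) = 190·e^(0.831×3.1) = 190·e^2.576 = 2497.7.
Phase 2 runs for 6 − 3.1 = 2.9 years at r = -0.484.
N(6) = 2497.7·e^(-0.484×2.9) = 2497.7·e^-1.404 = 613.711.

614 rabbits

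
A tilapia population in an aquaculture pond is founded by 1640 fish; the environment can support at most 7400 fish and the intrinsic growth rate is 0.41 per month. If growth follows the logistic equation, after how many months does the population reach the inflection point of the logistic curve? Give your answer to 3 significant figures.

3.06 months

Logistic growth is fastest at N = K/2 = 3700.
A = (K − N₀)/N₀ = 3.5122. Set K/(1 + A·e^(−rt)) = K/2 → A·e^(−rt) = 1.
e^(−0.41t) = 1/3.5122 = 0.284722, so t = ln(3.5122)/0.41 = 1.2562/0.41 = 3.064.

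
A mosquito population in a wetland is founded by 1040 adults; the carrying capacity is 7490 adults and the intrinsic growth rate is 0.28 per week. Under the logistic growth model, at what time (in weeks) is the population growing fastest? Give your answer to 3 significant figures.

Logistic growth is fastest at N = K/2 = 3745.
A = (K − N₀)/N₀ = 6.2019. Set K/(1 + A·e^(−rt)) = K/2 → A·e^(−rt) = 1.
e^(−0.28t) = 1/6.2019 = 0.16124, so t = ln(6.2019)/0.28 = 1.8249/0.28 = 6.5174.

6.52 weeks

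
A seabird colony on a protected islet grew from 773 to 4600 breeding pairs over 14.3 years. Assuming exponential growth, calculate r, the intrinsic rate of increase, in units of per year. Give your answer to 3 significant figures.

From N(t) = N₀·e^(rt): e^(r·14.3) = 4600/773 = 5.9508.
r·14.3 = ln(5.9508) = 1.7835, so r = 1.7835/14.3 = 0.12472.

0.125 per year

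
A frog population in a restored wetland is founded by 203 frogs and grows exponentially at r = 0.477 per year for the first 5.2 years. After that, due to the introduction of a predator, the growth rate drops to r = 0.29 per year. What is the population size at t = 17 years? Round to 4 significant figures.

74280 frogs

Phase 1: N(5.2) = 203·e^(0.477×5.2) = 203·e^2.48 = 2425.05.
Phase 2 runs for 17 − 5.2 = 11.8 years at r = 0.29.
N(17) = 2425.05·e^(0.29×11.8) = 2425.05·e^3.422 = 74280.7.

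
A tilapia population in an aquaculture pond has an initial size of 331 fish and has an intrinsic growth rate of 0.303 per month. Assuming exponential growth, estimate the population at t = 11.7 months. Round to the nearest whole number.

N(t) = N₀·e^(rt) = 331 × e^(0.303×11.7) = 331 × e^3.545.
e^3.545 ≈ 34.643, so N ≈ 331 × 34.643 = 11466.9.

11467 fish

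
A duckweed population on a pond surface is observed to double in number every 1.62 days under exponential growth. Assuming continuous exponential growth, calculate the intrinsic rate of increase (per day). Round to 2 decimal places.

r = ln(2)/t_d = 0.6931/1.62 = 0.42787.

0.43 per day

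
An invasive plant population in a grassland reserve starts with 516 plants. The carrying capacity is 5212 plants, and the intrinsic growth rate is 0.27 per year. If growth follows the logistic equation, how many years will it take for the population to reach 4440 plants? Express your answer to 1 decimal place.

A = (K − N₀)/N₀ = (5212 − 516)/516 = 9.1008.
Solve 5212/(1 + 9.1008·e^(−0.27t)) = 4440: 1 + 9.1008·e^(−0.27t) = 1.1739, so e^(−0.27t) = 0.0191054.
−0.27·t = ln(0.0191054) = -3.9578, so t = 3.9578/0.27 = 14.658.

14.7 years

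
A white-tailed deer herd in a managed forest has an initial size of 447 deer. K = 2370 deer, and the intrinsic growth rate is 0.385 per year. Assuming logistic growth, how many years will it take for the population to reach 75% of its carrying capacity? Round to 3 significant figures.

A = (K − N₀)/N₀ = (2370 − 447)/447 = 4.302.
Solve 2370/(1 + 4.302·e^(−0.385t)) = 1777.5: 1 + 4.302·e^(−0.385t) = 1.3333, so e^(−0.385t) = 0.0774831.
−0.385·t = ln(0.0774831) = -2.5577, so t = 2.5577/0.385 = 6.6434.

6.64 years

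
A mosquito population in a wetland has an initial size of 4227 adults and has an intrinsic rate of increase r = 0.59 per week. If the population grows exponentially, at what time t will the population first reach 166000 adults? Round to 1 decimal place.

Set N₀·e^(rt) = 166000: e^(0.59·t) = 166000/4227 = 39.271.
0.59·t = ln(39.271) = 3.6705, so t = 3.6705/0.59 = 6.2212.

6.2 weeks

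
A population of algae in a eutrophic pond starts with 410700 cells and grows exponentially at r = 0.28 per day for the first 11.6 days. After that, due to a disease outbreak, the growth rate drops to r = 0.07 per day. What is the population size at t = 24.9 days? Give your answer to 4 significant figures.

Phase 1: N(11.6) = 410700·e^(0.28×11.6) = 410700·e^3.248 = 1.057093×10^7.
Phase 2 runs for 24.9 − 11.6 = 13.3 days at r = 0.07.
N(24.9) = 1.057093×10^7·e^(0.07×13.3) = 1.057093×10^7·e^0.931 = 2.681892×10^7.

26820000 cells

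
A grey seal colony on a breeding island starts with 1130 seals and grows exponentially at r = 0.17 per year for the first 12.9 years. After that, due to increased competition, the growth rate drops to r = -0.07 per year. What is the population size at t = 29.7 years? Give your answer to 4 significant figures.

Phase 1: N(12.9) = 1130·e^(0.17×12.9) = 1130·e^2.193 = 10127.1.
Phase 2 runs for 29.7 − 12.9 = 16.8 years at r = -0.07.
N(29.7) = 10127.1·e^(-0.07×16.8) = 10127.1·e^-1.176 = 3124.32.

3124 seals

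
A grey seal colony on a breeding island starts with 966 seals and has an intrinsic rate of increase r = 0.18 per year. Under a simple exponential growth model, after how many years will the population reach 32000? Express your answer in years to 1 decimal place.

Set N₀·e^(rt) = 32000: e^(0.18·t) = 32000/966 = 33.126.
0.18·t = ln(33.126) = 3.5003, so t = 3.5003/0.18 = 19.446.

19.4 years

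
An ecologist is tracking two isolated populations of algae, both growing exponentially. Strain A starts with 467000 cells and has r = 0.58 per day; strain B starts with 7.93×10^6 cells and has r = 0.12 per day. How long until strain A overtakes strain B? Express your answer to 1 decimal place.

6.2 days

Set 467000·e^(0.58t) = 7.93×10^6·e^(0.12t).
e^((0.58 − 0.12)t) = 7.93×10^6/467000 → e^(0.46·t) = 16.981.
0.46·t = ln(16.981) = 2.8321, so t = 2.8321/0.46 = 6.1567.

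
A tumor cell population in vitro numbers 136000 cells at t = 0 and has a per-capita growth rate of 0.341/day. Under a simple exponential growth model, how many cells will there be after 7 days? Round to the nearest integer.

1479789 cells

N(t) = N₀·e^(rt) = 136000 × e^(0.341×7) = 136000 × e^2.387.
e^2.387 ≈ 10.881, so N ≈ 136000 × 10.881 = 1.479789×10^6.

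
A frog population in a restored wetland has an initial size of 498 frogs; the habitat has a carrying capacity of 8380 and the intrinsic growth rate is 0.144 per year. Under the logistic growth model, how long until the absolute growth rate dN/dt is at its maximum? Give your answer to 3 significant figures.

Logistic growth is fastest at N = K/2 = 4190.
A = (K − N₀)/N₀ = 15.827. Set K/(1 + A·e^(−rt)) = K/2 → A·e^(−rt) = 1.
e^(−0.144t) = 1/15.827 = 0.0631819, so t = ln(15.827)/0.144 = 2.7617/0.144 = 19.179.

19.2 years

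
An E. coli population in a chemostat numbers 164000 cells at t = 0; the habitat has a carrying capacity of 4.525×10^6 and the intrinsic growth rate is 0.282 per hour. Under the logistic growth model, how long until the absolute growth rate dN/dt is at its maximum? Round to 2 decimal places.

11.63 hours

Logistic growth is fastest at N = K/2 = 2.2625×10^6.
A = (K − N₀)/N₀ = 26.591. Set K/(1 + A·e^(−rt)) = K/2 → A·e^(−rt) = 1.
e^(−0.282t) = 1/26.591 = 0.0376061, so t = ln(26.591)/0.282 = 3.2806/0.282 = 11.633.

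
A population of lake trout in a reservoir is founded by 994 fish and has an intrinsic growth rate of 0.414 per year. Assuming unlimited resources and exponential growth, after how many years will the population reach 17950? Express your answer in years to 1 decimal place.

7.0 years

Set N₀·e^(rt) = 17950: e^(0.414·t) = 17950/994 = 18.058.
0.414·t = ln(18.058) = 2.8936, so t = 2.8936/0.414 = 6.9894.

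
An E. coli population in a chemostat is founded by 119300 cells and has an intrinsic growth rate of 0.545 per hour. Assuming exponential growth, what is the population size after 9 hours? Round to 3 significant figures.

N(t) = N₀·e^(rt) = 119300 × e^(0.545×9) = 119300 × e^4.905.
e^4.905 ≈ 134.96, so N ≈ 119300 × 134.96 = 1.610108×10^7.

16100000 cells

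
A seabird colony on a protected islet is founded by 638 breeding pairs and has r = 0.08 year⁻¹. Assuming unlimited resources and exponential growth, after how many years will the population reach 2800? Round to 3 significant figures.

Set N₀·e^(rt) = 2800: e^(0.08·t) = 2800/638 = 4.3887.
0.08·t = ln(4.3887) = 1.479, so t = 1.479/0.08 = 18.488.

18.5 years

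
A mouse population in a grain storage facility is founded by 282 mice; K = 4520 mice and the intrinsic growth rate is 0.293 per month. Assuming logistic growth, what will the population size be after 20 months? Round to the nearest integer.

4334 mice

A = (K − N₀)/N₀ = (4520 − 282)/282 = 15.028.
N(t) = K/(1 + A·e^(−rt)) = 4520/(1 + 15.028×e^(−0.293×20)).
e^(−5.86) = 0.0028512; denominator = 1 + 15.028×0.0028512 = 1.0428.
N = 4520/1.0428 = 4334.28.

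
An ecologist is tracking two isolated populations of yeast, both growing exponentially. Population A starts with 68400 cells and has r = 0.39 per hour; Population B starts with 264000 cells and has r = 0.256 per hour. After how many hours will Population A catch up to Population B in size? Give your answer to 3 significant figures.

Set 68400·e^(0.39t) = 264000·e^(0.256t).
e^((0.39 − 0.256)t) = 264000/68400 → e^(0.134·t) = 3.8596.
0.134·t = ln(3.8596) = 1.3506, so t = 1.3506/0.134 = 10.079.

10.1 hours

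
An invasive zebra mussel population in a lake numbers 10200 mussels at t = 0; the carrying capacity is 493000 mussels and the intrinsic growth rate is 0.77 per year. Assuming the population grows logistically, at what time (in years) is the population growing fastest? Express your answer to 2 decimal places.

5.01 years

Logistic growth is fastest at N = K/2 = 246500.
A = (K − N₀)/N₀ = 47.333. Set K/(1 + A·e^(−rt)) = K/2 → A·e^(−rt) = 1.
e^(−0.77t) = 1/47.333 = 0.0211268, so t = ln(47.333)/0.77 = 3.8572/0.77 = 5.0094.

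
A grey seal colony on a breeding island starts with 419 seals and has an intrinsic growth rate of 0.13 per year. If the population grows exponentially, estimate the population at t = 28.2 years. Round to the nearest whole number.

16381 seals

N(t) = N₀·e^(rt) = 419 × e^(0.13×28.2) = 419 × e^3.666.
e^3.666 ≈ 39.095, so N ≈ 419 × 39.095 = 16380.9.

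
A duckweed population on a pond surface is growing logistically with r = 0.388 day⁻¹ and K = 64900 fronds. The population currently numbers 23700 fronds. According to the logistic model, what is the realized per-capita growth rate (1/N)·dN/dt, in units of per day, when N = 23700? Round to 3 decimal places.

0.246 per day

(1/N)·dN/dt = r(1 − N/K) = 0.388 × (1 − 23700/64900).
= 0.388 × 0.63482 = 0.24631.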